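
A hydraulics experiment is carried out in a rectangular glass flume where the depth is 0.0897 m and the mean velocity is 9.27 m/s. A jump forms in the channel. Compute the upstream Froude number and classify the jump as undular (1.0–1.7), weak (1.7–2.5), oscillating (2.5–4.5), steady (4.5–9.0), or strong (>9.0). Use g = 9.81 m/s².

Fr₁ = V₁/√(g·y₁) = 9.27/√(9.81×0.0897) = 9.88.
Fr₁ = 9.88 lies in the strong range.

Fr₁ = 9.88; strong jump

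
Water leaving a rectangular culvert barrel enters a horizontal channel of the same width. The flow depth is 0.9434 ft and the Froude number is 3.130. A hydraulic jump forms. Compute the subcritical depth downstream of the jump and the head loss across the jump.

Fr₁ = 3.130 (given).
By Bélanger, y₂/y₁ = ½[√(1 + 8Fr₁²) − 1] = ½[√79.375 − 1] = 3.955.
y₂ = 3.955 × 0.9434 = 3.731 ft.
Head loss: ΔE = (y₂ − y₁)³/(4y₁y₂) = (3.731 − 0.9434)³/(4×0.9434×3.731) = 21.66/14.08 = 1.538 ft.

y₂ = 3.731 ft; ΔE = 1.538 ft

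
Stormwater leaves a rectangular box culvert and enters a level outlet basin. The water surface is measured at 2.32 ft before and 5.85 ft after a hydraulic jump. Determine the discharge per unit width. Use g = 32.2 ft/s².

For a rectangular channel the momentum equation gives q² = ½·g·y₁·y₂·(y₁ + y₂) = ½×32.2×2.32×5.85×8.17 = 1785.
q = √1785 = 42.3 ft²/s.

q = 42.3 ft²/s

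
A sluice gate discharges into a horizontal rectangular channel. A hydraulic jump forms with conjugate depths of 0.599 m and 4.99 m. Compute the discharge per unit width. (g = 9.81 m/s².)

For a rectangular channel the momentum equation gives q² = ½·g·y₁·y₂·(y₁ + y₂) = ½×9.81×0.599×4.99×5.59 = 81.9.
q = √81.9 = 9.05 m²/s.

q = 9.05 m²/s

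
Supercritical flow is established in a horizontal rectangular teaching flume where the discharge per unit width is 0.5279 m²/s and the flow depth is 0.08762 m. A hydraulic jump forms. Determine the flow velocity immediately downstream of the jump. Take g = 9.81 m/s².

V₂ = 0.6922 m/s

V₁ = q/y₁ = 0.5279/0.08762 = 6.025 m/s. Fr₁ = V₁/√(g·y₁) = 6.025/√(9.81×0.08762) = 6.498.
From the momentum equation for a rectangular channel, y₂/y₁ = ½[√(1 + 8Fr₁²) − 1] = ½[√338.84 − 1] = 8.704.
y₂ = 8.704 × 0.08762 = 0.7626 m.
V₂ = q/y₂ = 0.5279/0.7626 = 0.6922 m/s.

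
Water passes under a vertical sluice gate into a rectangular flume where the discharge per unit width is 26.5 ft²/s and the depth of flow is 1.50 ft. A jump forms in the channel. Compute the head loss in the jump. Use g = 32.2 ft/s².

ΔE = 1.16 ft

V₁ = q/y₁ = 26.5/1.50 = 17.7 ft/s. Fr₁ = V₁/√(g·y₁) = 17.7/√(32.2×1.50) = 2.54.
From the momentum equation for a rectangular channel, y₂/y₁ = ½[√(1 + 8Fr₁²) − 1] = ½[√52.70 − 1] = 3.13.
y₂ = 3.13 × 1.50 = 4.69 ft.
V₂ = q/y₂ = 26.5/4.69 = 5.65 ft/s. E₁ = y₁ + V₁²/2g = 6.35 ft; E₂ = y₂ + V₂²/2g = 5.19 ft. ΔE = E₁ − E₂ = 1.16 ft.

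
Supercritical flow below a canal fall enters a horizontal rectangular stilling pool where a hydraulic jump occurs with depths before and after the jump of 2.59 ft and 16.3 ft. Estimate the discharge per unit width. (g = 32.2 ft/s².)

q = 113 ft²/s

For a rectangular channel the momentum equation gives q² = ½·g·y₁·y₂·(y₁ + y₂) = ½×32.2×2.59×16.3×18.9 = 12839.
q = √12839 = 113 ft²/s.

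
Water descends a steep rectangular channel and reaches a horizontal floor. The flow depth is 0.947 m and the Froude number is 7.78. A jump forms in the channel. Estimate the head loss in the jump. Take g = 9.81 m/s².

ΔE = 19.4 m

Fr₁ = 7.78 (given).
Conjugate-depth relation: y₂/y₁ = ½[√(1 + 8Fr₁²) − 1] = ½[√485.2 − 1] = 10.5.
y₂ = 10.5 × 0.947 = 9.96 m.
V₁ = Fr₁·√(g·y₁) = 7.78×√(9.81×0.947) = 23.7 m/s; q = V₁·y₁ = 22.5 m²/s. V₂ = q/y₂ = 22.5/9.96 = 2.26 m/s. E₁ = y₁ + V₁²/2g = 29.6 m; E₂ = y₂ + V₂²/2g = 10.2 m. ΔE = E₁ − E₂ = 19.4 m.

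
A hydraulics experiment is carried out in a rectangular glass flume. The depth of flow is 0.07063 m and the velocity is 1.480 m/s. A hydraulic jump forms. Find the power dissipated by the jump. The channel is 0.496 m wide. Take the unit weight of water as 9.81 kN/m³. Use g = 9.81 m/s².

Fr₁ = V₁/√(g·y₁) = 1.480/√(9.81×0.07063) = 1.778.
Conjugate-depth relation: y₂/y₁ = ½[√(1 + 8Fr₁²) − 1] = ½[√26.290 − 1] = 2.064.
y₂ = 2.064 × 0.07063 = 0.1458 m.
Head loss: ΔE = (y₂ − y₁)³/(4y₁y₂) = (0.1458 − 0.07063)³/(4×0.07063×0.1458) = 0.0004241/0.04118 = 0.01030 m.
q = V₁·y₁ = 1.480 × 0.07063 = 0.1045 m²/s. Q = q·b = 0.1045 × 0.496 = 0.05185 m³/s. P = γ·Q·ΔE = 9.81 × 0.05185 × 0.01030 = 0.005238 kW.

P = 0.005238 kW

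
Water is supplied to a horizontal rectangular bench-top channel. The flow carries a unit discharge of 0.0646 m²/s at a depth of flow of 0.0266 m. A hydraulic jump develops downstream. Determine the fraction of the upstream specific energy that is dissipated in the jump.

V₁ = q/y₁ = 0.0646/0.0266 = 2.43 m/s. Fr₁ = V₁/√(g·y₁) = 2.43/√(9.81×0.0266) = 4.75.
Bélanger equation: y₂/y₁ = ½[√(1 + 8Fr₁²) − 1] = ½[√181.8 − 1] = 6.24.
y₂ = 6.24 × 0.0266 = 0.166 m.
E₁ = y₁ + V₁²/2g = 0.327 m. ΔE = (y₂ − y₁)³/(4y₁y₂) = 0.153 m. ΔE/E₁ = 0.153/0.327 = 0.469.

ΔE/E₁ = 0.469 (46.9%)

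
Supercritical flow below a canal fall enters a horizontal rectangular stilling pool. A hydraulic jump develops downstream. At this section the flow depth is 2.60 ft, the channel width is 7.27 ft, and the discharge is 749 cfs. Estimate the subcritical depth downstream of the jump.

y₂ = 14.7 ft

q = Q/b = 749/7.27 = 103 ft²/s; V₁ = q/y₁ = 39.6 ft/s. Fr₁ = V₁/√(g·y₁) = 4.33.
Conjugate-depth relation: y₂/y₁ = ½[√(1 + 8Fr₁²) − 1] = ½[√151.0 − 1] = 5.64.
y₂ = 5.64 × 2.60 = 14.7 ft.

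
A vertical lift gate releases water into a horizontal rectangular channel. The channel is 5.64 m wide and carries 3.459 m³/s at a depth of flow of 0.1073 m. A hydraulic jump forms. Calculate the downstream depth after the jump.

q = Q/b = 3.459/5.64 = 0.6133 m²/s; V₁ = q/y₁ = 5.716 m/s. Fr₁ = V₁/√(g·y₁) = 5.571.
Bélanger equation: y₂/y₁ = ½[√(1 + 8Fr₁²) − 1] = ½[√249.29 − 1] = 7.395.
y₂ = 7.395 × 0.1073 = 0.7934 m.

y₂ = 0.7934 m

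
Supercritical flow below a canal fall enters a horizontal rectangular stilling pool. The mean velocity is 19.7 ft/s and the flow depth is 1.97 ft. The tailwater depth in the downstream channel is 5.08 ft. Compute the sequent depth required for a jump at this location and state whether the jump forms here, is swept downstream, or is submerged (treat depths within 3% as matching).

Fr₁ = V₁/√(g·y₁) = 19.7/√(32.2×1.97) = 2.47.
Conjugate-depth relation: y₂/y₁ = ½[√(1 + 8Fr₁²) − 1] = ½[√49.94 − 1] = 3.03.
y₂ = 3.03 × 1.97 = 5.98 ft.
Tailwater y_tw = 5.08 ft: y_tw < y₂, so the jump is swept downstream.

y₂ = 5.98 ft; the jump is swept downstream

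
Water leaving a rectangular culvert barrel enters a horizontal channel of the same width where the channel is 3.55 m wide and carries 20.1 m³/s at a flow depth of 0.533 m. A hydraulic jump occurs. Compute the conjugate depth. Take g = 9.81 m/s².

y₂ = 3.25 m

q = Q/b = 20.1/3.55 = 5.66 m²/s; V₁ = q/y₁ = 10.6 m/s. Fr₁ = V₁/√(g·y₁) = 4.65.
From the momentum equation for a rectangular channel, y₂/y₁ = ½[√(1 + 8Fr₁²) − 1] = ½[√173.7 − 1] = 6.09.
y₂ = 6.09 × 0.533 = 3.25 m.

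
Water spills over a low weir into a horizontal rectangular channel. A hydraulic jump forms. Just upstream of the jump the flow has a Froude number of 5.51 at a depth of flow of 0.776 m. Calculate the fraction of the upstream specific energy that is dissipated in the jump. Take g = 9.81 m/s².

Fr₁ = 5.51 (given).
Bélanger equation: y₂/y₁ = ½[√(1 + 8Fr₁²) − 1] = ½[√243.9 − 1] = 7.31.
y₂ = 7.31 × 0.776 = 5.67 m.
E₁ = y₁(1 + Fr₁²/2) = 0.776×(1 + 5.51²/2) = 12.6 m. ΔE = (y₂ − y₁)³/(4y₁y₂) = 6.66 m. ΔE/E₁ = 6.66/12.6 = 0.531.

ΔE/E₁ = 0.531 (53.1%)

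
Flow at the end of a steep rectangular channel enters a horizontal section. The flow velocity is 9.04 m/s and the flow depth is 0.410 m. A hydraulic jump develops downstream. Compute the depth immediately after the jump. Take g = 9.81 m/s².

Fr₁ = V₁/√(g·y₁) = 9.04/√(9.81×0.410) = 4.51.
Conjugate-depth relation: y₂/y₁ = ½[√(1 + 8Fr₁²) − 1] = ½[√163.5 − 1] = 5.89.
y₂ = 5.89 × 0.410 = 2.42 m.

y₂ = 2.42 m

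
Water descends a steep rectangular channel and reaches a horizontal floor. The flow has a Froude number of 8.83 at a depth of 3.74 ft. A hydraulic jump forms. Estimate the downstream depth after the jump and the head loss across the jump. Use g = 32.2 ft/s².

y₂ = 44.9 ft; ΔE = 104 ft

Fr₁ = 8.83 (given).
Conjugate-depth relation: y₂/y₁ = ½[√(1 + 8Fr₁²) − 1] = ½[√624.8 − 1] = 12.0.
y₂ = 12.0 × 3.74 = 44.9 ft.
Head loss: ΔE = (y₂ − y₁)³/(4y₁y₂) = (44.9 − 3.74)³/(4×3.74×44.9) = 69582/671 = 104 ft.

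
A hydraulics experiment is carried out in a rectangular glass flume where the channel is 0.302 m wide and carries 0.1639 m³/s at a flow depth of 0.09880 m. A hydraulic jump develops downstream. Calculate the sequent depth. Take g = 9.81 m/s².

y₂ = 0.7318 m

q = Q/b = 0.1639/0.302 = 0.5427 m²/s; V₁ = q/y₁ = 5.493 m/s. Fr₁ = V₁/√(g·y₁) = 5.580.
By Bélanger, y₂/y₁ = ½[√(1 + 8Fr₁²) − 1] = ½[√250.05 − 1] = 7.407.
y₂ = 7.407 × 0.09880 = 0.7318 m.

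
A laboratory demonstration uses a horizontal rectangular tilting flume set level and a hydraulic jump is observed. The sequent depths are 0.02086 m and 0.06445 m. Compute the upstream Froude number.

Fr₁ = 2.514

For a rectangular channel the momentum equation gives q² = ½·g·y₁·y₂·(y₁ + y₂) = ½×9.81×0.02086×0.06445×0.08531 = 0.0005626.
q = √0.0005626 = 0.02372 m²/s.
V₁ = q/y₁ = 1.137 m/s; Fr₁ = V₁/√(g·y₁) = 2.514.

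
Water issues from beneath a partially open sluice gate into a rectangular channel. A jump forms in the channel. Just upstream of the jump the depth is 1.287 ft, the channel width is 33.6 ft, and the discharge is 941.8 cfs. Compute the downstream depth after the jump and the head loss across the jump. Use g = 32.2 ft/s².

y₂ = 5.548 ft; ΔE = 2.708 ft

q = Q/b = 941.8/33.6 = 28.03 ft²/s; V₁ = q/y₁ = 21.78 ft/s. Fr₁ = V₁/√(g·y₁) = 3.383.
Conjugate-depth relation: y₂/y₁ = ½[√(1 + 8Fr₁²) − 1] = ½[√92.567 − 1] = 4.311.
y₂ = 4.311 × 1.287 = 5.548 ft.
Head loss: ΔE = (y₂ − y₁)³/(4y₁y₂) = (5.548 − 1.287)³/(4×1.287×5.548) = 77.35/28.56 = 2.708 ft.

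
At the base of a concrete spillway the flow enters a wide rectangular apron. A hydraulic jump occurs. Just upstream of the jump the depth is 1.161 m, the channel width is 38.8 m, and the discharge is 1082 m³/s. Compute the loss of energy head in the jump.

q = Q/b = 1082/38.8 = 27.89 m²/s; V₁ = q/y₁ = 24.02 m/s. Fr₁ = V₁/√(g·y₁) = 7.117.
By Bélanger, y₂/y₁ = ½[√(1 + 8Fr₁²) − 1] = ½[√406.24 − 1] = 9.578.
y₂ = 9.578 × 1.161 = 11.12 m.
Head loss: ΔE = (y₂ − y₁)³/(4y₁y₂) = (11.12 − 1.161)³/(4×1.161×11.12) = 987.7/51.64 = 19.13 m.

ΔE = 19.13 m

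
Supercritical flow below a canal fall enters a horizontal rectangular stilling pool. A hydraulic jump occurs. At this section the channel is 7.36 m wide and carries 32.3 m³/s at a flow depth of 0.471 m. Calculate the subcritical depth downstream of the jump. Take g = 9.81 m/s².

y₂ = 2.66 m

q = Q/b = 32.3/7.36 = 4.39 m²/s; V₁ = q/y₁ = 9.32 m/s. Fr₁ = V₁/√(g·y₁) = 4.33.
Bélanger equation: y₂/y₁ = ½[√(1 + 8Fr₁²) − 1] = ½[√151.3 − 1] = 5.65.
y₂ = 5.65 × 0.471 = 2.66 m.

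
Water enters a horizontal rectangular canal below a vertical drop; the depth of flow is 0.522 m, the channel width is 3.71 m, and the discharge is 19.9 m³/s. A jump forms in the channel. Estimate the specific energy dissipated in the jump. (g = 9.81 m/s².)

ΔE = 2.65 m

q = Q/b = 19.9/3.71 = 5.36 m²/s; V₁ = q/y₁ = 10.3 m/s. Fr₁ = V₁/√(g·y₁) = 4.54.
By Bélanger, y₂/y₁ = ½[√(1 + 8Fr₁²) − 1] = ½[√166.0 − 1] = 5.94.
y₂ = 5.94 × 0.522 = 3.10 m.
Head loss: ΔE = (y₂ − y₁)³/(4y₁y₂) = (3.10 − 0.522)³/(4×0.522×3.10) = 17.2/6.48 = 2.65 m.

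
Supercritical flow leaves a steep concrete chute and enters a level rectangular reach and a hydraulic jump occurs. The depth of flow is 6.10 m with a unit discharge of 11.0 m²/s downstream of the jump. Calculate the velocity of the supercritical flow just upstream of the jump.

V₂ = q/y₂ = 11.0/6.10 = 1.80 m/s; Fr₂ = V₂/√(g·y₂) = 0.233.
Since the conjugate-depth ratio holds either way, y₁/y₂ = ½[√(1 + 8Fr₂²) − 1] = ½[√1.435 − 1] = 0.0989.
y₁ = 0.0989 × 6.10 = 0.603 m.
V₁ = q/y₁ = 11.0/0.603 = 18.2 m/s.

V₁ = 18.2 m/s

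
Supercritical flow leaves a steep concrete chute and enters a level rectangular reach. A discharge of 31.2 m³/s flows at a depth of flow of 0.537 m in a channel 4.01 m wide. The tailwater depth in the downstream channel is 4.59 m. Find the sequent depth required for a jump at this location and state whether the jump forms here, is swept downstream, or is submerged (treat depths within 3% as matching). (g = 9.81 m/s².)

q = Q/b = 31.2/4.01 = 7.78 m²/s; V₁ = q/y₁ = 14.5 m/s. Fr₁ = V₁/√(g·y₁) = 6.31.
Conjugate-depth relation: y₂/y₁ = ½[√(1 + 8Fr₁²) − 1] = ½[√319.8 − 1] = 8.44.
y₂ = 8.44 × 0.537 = 4.53 m.
Tailwater y_tw = 4.59 m: y_tw ≈ y₂, so the jump forms here.

y₂ = 4.53 m; the jump forms here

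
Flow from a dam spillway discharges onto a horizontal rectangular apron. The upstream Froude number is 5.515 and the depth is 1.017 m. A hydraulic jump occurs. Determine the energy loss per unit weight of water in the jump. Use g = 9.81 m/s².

Fr₁ = 5.515 (given).
By Bélanger, y₂/y₁ = ½[√(1 + 8Fr₁²) − 1] = ½[√244.32 − 1] = 7.315.
y₂ = 7.315 × 1.017 = 7.440 m.
Head loss: ΔE = (y₂ − y₁)³/(4y₁y₂) = (7.440 − 1.017)³/(4×1.017×7.440) = 265.0/30.26 = 8.754 m.

ΔE = 8.754 m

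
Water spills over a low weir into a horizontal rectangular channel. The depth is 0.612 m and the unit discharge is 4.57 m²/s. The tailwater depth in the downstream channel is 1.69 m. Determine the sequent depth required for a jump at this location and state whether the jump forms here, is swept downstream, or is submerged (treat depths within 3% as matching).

V₁ = q/y₁ = 4.57/0.612 = 7.47 m/s. Fr₁ = V₁/√(g·y₁) = 7.47/√(9.81×0.612) = 3.05.
Bélanger equation: y₂/y₁ = ½[√(1 + 8Fr₁²) − 1] = ½[√75.30 − 1] = 3.84.
y₂ = 3.84 × 0.612 = 2.35 m.
Tailwater y_tw = 1.69 m: y_tw < y₂, so the jump is swept downstream.

y₂ = 2.35 m; the jump is swept downstream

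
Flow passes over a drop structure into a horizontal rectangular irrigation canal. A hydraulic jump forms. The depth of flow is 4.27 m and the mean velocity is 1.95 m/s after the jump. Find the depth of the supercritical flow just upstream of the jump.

Fr₂ = V₂/√(g·y₂) = 1.95/√(9.81×4.27) = 0.301.
The Bélanger relation is symmetric: y₁/y₂ = ½[√(1 + 8Fr₂²) − 1] = ½[√1.726 − 1] = 0.157.
y₁ = 0.157 × 4.27 = 0.670 m.

y₁ = 0.670 m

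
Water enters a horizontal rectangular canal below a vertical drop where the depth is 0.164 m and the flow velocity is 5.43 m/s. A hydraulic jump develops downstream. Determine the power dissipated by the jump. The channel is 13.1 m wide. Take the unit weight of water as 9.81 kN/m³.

P = 80.6 kW

Fr₁ = V₁/√(g·y₁) = 5.43/√(9.81×0.164) = 4.28.
By Bélanger, y₂/y₁ = ½[√(1 + 8Fr₁²) − 1] = ½[√147.6 − 1] = 5.57.
y₂ = 5.57 × 0.164 = 0.914 m.
q = V₁·y₁ = 5.43 × 0.164 = 0.891 m²/s. V₂ = q/y₂ = 0.891/0.914 = 0.974 m/s. E₁ = y₁ + V₁²/2g = 1.67 m; E₂ = y₂ + V₂²/2g = 0.963 m. ΔE = E₁ − E₂ = 0.704 m.
Q = q·b = 0.891 × 13.1 = 11.7 m³/s. P = γ·Q·ΔE = 9.81 × 11.7 × 0.704 = 80.6 kW.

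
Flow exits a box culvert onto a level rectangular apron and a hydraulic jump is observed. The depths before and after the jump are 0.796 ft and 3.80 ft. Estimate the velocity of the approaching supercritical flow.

For a rectangular channel the momentum equation gives q² = ½·g·y₁·y₂·(y₁ + y₂) = ½×32.2×0.796×3.80×4.60 = 224.
q = √224 = 15.0 ft²/s.
V₁ = q/y₁ = 15.0/0.796 = 18.8 ft/s.

V₁ = 18.8 ft/s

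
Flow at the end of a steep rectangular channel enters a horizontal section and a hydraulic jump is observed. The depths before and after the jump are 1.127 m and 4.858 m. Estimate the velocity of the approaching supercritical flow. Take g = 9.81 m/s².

For a rectangular channel the momentum equation gives q² = ½·g·y₁·y₂·(y₁ + y₂) = ½×9.81×1.127×4.858×5.985 = 160.7.
q = √160.7 = 12.68 m²/s.
V₁ = q/y₁ = 12.68/1.127 = 11.25 m/s.

V₁ = 11.25 m/s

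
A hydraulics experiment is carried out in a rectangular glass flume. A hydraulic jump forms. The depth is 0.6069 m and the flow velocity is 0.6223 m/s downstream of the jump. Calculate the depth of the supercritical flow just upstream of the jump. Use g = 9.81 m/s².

Fr₂ = V₂/√(g·y₂) = 0.6223/√(9.81×0.6069) = 0.2550.
Applying the sequent-depth relation in reverse, y₁/y₂ = ½[√(1 + 8Fr₂²) − 1] = ½[√1.5204 − 1] = 0.1165.
y₁ = 0.1165 × 0.6069 = 0.07071 m.

y₁ = 0.07071 m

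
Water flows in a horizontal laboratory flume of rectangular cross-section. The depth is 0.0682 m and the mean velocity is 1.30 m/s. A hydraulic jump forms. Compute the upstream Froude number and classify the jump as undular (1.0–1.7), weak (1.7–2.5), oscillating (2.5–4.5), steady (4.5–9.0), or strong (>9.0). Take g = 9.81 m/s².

Fr₁ = V₁/√(g·y₁) = 1.30/√(9.81×0.0682) = 1.59.
Fr₁ = 1.59 lies in the undular range.

Fr₁ = 1.59; undular jump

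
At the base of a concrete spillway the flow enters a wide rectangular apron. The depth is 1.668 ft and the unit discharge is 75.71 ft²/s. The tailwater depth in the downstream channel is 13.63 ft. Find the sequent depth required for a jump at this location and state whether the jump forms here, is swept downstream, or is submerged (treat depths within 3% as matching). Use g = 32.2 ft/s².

y₂ = 13.80 ft; the jump forms here

V₁ = q/y₁ = 75.71/1.668 = 45.39 ft/s. Fr₁ = V₁/√(g·y₁) = 45.39/√(32.2×1.668) = 6.193.
Sequent-depth ratio: y₂/y₁ = ½[√(1 + 8Fr₁²) − 1] = ½[√307.87 − 1] = 8.273.
y₂ = 8.273 × 1.668 = 13.80 ft.
Tailwater y_tw = 13.63 ft: y_tw ≈ y₂, so the jump forms here.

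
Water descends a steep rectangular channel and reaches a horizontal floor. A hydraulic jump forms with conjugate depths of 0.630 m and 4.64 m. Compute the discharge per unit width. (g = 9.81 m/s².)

For a rectangular channel the momentum equation gives q² = ½·g·y₁·y₂·(y₁ + y₂) = ½×9.81×0.630×4.64×5.27 = 75.6.
q = √75.6 = 8.69 m²/s.

q = 8.69 m²/s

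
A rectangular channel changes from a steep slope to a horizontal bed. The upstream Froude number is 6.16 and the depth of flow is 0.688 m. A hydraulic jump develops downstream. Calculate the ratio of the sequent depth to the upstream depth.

Fr₁ = 6.16 (given).
From the momentum equation for a rectangular channel, y₂/y₁ = ½[√(1 + 8Fr₁²) − 1] = ½[√304.6 − 1] = 8.23.

y₂/y₁ = 8.23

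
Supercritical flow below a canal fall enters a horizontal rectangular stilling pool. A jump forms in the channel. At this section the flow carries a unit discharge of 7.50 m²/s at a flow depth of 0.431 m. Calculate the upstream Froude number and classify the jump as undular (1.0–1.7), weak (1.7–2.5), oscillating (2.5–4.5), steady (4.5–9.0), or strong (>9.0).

V₁ = q/y₁ = 7.50/0.431 = 17.4 m/s. Fr₁ = V₁/√(g·y₁) = 17.4/√(9.81×0.431) = 8.46.
Fr₁ = 8.46 lies in the steady range.

Fr₁ = 8.46; steady jump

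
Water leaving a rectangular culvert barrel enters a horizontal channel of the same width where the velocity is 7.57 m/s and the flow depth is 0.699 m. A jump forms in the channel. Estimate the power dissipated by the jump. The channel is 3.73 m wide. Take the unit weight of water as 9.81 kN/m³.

Fr₁ = V₁/√(g·y₁) = 7.57/√(9.81×0.699) = 2.89.
From the momentum equation for a rectangular channel, y₂/y₁ = ½[√(1 + 8Fr₁²) − 1] = ½[√67.86 − 1] = 3.62.
y₂ = 3.62 × 0.699 = 2.53 m.
Head loss: ΔE = (y₂ − y₁)³/(4y₁y₂) = (2.53 − 0.699)³/(4×0.699×2.53) = 6.13/7.07 = 0.867 m.
q = V₁·y₁ = 7.57 × 0.699 = 5.29 m²/s. Q = q·b = 5.29 × 3.73 = 19.7 m³/s. P = γ·Q·ΔE = 9.81 × 19.7 × 0.867 = 168 kW.

P = 168 kW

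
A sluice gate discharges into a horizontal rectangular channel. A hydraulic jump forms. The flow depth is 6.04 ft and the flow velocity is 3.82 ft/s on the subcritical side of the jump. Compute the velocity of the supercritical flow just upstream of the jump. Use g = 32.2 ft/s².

Fr₂ = V₂/√(g·y₂) = 3.82/√(32.2×6.04) = 0.274.
Applying the sequent-depth relation in reverse, y₁/y₂ = ½[√(1 + 8Fr₂²) − 1] = ½[√1.600 − 1] = 0.133.
y₁ = 0.133 × 6.04 = 0.800 ft.
V₁ = q/y₁ = 23.1/0.800 = 28.8 ft/s.

V₁ = 28.8 ft/s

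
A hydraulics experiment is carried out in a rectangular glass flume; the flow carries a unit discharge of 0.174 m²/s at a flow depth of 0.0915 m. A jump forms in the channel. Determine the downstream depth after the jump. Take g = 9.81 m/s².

V₁ = q/y₁ = 0.174/0.0915 = 1.90 m/s. Fr₁ = V₁/√(g·y₁) = 1.90/√(9.81×0.0915) = 2.01.
Bélanger equation: y₂/y₁ = ½[√(1 + 8Fr₁²) − 1] = ½[√33.23 − 1] = 2.38.
y₂ = 2.38 × 0.0915 = 0.218 m.

y₂ = 0.218 m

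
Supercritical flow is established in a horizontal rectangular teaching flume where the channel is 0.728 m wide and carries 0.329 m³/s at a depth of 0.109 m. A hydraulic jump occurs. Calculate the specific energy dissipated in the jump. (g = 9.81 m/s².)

q = Q/b = 0.329/0.728 = 0.452 m²/s; V₁ = q/y₁ = 4.15 m/s. Fr₁ = V₁/√(g·y₁) = 4.01.
Conjugate-depth relation: y₂/y₁ = ½[√(1 + 8Fr₁²) − 1] = ½[√129.6 − 1] = 5.19.
y₂ = 5.19 × 0.109 = 0.566 m.
Head loss: ΔE = (y₂ − y₁)³/(4y₁y₂) = (0.566 − 0.109)³/(4×0.109×0.566) = 0.0954/0.247 = 0.387 m.

ΔE = 0.387 m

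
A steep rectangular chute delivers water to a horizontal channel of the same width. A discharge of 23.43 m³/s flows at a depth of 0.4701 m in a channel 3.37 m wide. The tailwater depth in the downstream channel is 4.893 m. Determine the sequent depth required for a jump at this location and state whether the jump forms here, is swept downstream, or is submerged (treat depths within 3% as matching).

y₂ = 4.350 m; the jump is submerged

q = Q/b = 23.43/3.37 = 6.953 m²/s; V₁ = q/y₁ = 14.79 m/s. Fr₁ = V₁/√(g·y₁) = 6.887.
By Bélanger, y₂/y₁ = ½[√(1 + 8Fr₁²) − 1] = ½[√380.43 − 1] = 9.252.
y₂ = 9.252 × 0.4701 = 4.350 m.
Tailwater y_tw = 4.893 m: y_tw > y₂, so the jump is submerged.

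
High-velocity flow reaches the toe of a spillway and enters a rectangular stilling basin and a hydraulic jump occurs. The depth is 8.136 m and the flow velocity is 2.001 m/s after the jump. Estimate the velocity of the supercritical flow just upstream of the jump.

V₁ = 21.78 m/s

Fr₂ = V₂/√(g·y₂) = 2.001/√(9.81×8.136) = 0.2240.
Applying the sequent-depth relation in reverse, y₁/y₂ = ½[√(1 + 8Fr₂²) − 1] = ½[√1.4013 − 1] = 0.09189.
y₁ = 0.09189 × 8.136 = 0.7476 m.
V₁ = q/y₁ = 16.28/0.7476 = 21.78 m/s.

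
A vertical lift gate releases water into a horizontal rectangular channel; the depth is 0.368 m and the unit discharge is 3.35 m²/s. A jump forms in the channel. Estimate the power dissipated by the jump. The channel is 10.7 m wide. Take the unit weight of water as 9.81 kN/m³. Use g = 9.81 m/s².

P = 763 kW

V₁ = q/y₁ = 3.35/0.368 = 9.10 m/s. Fr₁ = V₁/√(g·y₁) = 9.10/√(9.81×0.368) = 4.79.
Bélanger equation: y₂/y₁ = ½[√(1 + 8Fr₁²) − 1] = ½[√184.6 − 1] = 6.29.
y₂ = 6.29 × 0.368 = 2.32 m.
V₂ = q/y₂ = 3.35/2.32 = 1.45 m/s. E₁ = y₁ + V₁²/2g = 4.59 m; E₂ = y₂ + V₂²/2g = 2.42 m. ΔE = E₁ − E₂ = 2.17 m.
Q = q·b = 3.35 × 10.7 = 35.8 m³/s. P = γ·Q·ΔE = 9.81 × 35.8 × 2.17 = 763 kW.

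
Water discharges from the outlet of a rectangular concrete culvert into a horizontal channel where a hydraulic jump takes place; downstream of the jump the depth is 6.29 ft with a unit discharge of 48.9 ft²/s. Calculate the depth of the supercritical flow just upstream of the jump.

y₁ = 2.64 ft

V₂ = q/y₂ = 48.9/6.29 = 7.77 ft/s; Fr₂ = V₂/√(g·y₂) = 0.546.
Applying the sequent-depth relation in reverse, y₁/y₂ = ½[√(1 + 8Fr₂²) − 1] = ½[√3.387 − 1] = 0.420.
y₁ = 0.420 × 6.29 = 2.64 ft.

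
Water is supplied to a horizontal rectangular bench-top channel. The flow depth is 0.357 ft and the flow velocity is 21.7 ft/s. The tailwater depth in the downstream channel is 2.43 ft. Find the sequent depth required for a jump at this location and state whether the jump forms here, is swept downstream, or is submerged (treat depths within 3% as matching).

y₂ = 3.06 ft; the jump is swept downstream

Fr₁ = V₁/√(g·y₁) = 21.7/√(32.2×0.357) = 6.40.
Sequent-depth ratio: y₂/y₁ = ½[√(1 + 8Fr₁²) − 1] = ½[√328.7 − 1] = 8.57.
y₂ = 8.57 × 0.357 = 3.06 ft.
Tailwater y_tw = 2.43 ft: y_tw < y₂, so the jump is swept downstream.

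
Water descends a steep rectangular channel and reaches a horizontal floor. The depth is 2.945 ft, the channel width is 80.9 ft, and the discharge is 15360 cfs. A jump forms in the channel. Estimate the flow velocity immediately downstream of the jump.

q = Q/b = 15360/80.9 = 189.9 ft²/s; V₁ = q/y₁ = 64.47 ft/s. Fr₁ = V₁/√(g·y₁) = 6.620.
Sequent-depth ratio: y₂/y₁ = ½[√(1 + 8Fr₁²) − 1] = ½[√351.64 − 1] = 8.876.
y₂ = 8.876 × 2.945 = 26.14 ft.
V₂ = q/y₂ = 189.9/26.14 = 7.263 ft/s.

V₂ = 7.263 ft/s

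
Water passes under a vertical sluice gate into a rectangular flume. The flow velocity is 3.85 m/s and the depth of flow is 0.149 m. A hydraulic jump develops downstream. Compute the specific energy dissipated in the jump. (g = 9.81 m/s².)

ΔE = 0.257 m

Fr₁ = V₁/√(g·y₁) = 3.85/√(9.81×0.149) = 3.18.
Sequent-depth ratio: y₂/y₁ = ½[√(1 + 8Fr₁²) − 1] = ½[√82.13 − 1] = 4.03.
y₂ = 4.03 × 0.149 = 0.601 m.
Head loss: ΔE = (y₂ − y₁)³/(4y₁y₂) = (0.601 − 0.149)³/(4×0.149×0.601) = 0.0921/0.358 = 0.257 m.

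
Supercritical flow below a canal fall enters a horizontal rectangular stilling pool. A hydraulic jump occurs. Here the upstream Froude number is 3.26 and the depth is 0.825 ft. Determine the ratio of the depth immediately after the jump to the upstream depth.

Fr₁ = 3.26 (given).
Bélanger equation: y₂/y₁ = ½[√(1 + 8Fr₁²) − 1] = ½[√86.02 − 1] = 4.14.

y₂/y₁ = 4.14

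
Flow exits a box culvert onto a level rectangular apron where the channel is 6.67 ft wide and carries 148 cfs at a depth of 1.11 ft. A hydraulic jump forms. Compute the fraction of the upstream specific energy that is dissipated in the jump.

ΔE/E₁ = 0.307 (30.7%)

q = Q/b = 148/6.67 = 22.2 ft²/s; V₁ = q/y₁ = 20.0 ft/s. Fr₁ = V₁/√(g·y₁) = 3.34.
By Bélanger, y₂/y₁ = ½[√(1 + 8Fr₁²) − 1] = ½[√90.44 − 1] = 4.26.
y₂ = 4.26 × 1.11 = 4.72 ft.
E₁ = y₁ + V₁²/2g = 7.31 ft. ΔE = (y₂ − y₁)³/(4y₁y₂) = 2.25 ft. ΔE/E₁ = 2.25/7.31 = 0.307.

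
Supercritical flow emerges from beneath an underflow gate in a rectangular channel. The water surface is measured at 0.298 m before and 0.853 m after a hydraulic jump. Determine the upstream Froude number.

Fr₁ = 2.35

For a rectangular channel the momentum equation gives q² = ½·g·y₁·y₂·(y₁ + y₂) = ½×9.81×0.298×0.853×1.15 = 1.44.
q = √1.44 = 1.20 m²/s.
V₁ = q/y₁ = 4.02 m/s; Fr₁ = V₁/√(g·y₁) = 2.35.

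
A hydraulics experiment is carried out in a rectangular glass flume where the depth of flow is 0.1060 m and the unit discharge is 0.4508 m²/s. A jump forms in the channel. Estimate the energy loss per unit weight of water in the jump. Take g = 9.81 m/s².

V₁ = q/y₁ = 0.4508/0.1060 = 4.253 m/s. Fr₁ = V₁/√(g·y₁) = 4.253/√(9.81×0.1060) = 4.171.
Bélanger equation: y₂/y₁ = ½[√(1 + 8Fr₁²) − 1] = ½[√140.15 − 1] = 5.419.
y₂ = 5.419 × 0.1060 = 0.5744 m.
V₂ = q/y₂ = 0.4508/0.5744 = 0.7848 m/s. E₁ = y₁ + V₁²/2g = 1.028 m; E₂ = y₂ + V₂²/2g = 0.6058 m. ΔE = E₁ − E₂ = 0.4220 m.

ΔE = 0.4220 m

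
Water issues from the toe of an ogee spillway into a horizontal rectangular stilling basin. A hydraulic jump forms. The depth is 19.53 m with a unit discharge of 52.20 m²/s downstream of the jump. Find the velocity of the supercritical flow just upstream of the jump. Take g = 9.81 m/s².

V₂ = q/y₂ = 52.20/19.53 = 2.673 m/s; Fr₂ = V₂/√(g·y₂) = 0.1931.
Since the conjugate-depth ratio holds either way, y₁/y₂ = ½[√(1 + 8Fr₂²) − 1] = ½[√1.2983 − 1] = 0.06972.
y₁ = 0.06972 × 19.53 = 1.362 m.
V₁ = q/y₁ = 52.20/1.362 = 38.34 m/s.

V₁ = 38.34 m/s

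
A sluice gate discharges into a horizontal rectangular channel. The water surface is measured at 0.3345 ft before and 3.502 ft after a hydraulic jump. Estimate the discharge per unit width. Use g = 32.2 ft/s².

For a rectangular channel the momentum equation gives q² = ½·g·y₁·y₂·(y₁ + y₂) = ½×32.2×0.3345×3.502×3.837 = 72.36.
q = √72.36 = 8.506 ft²/s.

q = 8.506 ft²/s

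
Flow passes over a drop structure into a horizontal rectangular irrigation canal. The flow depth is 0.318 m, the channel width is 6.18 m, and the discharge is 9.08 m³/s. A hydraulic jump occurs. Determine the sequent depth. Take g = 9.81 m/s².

y₂ = 1.03 m

q = Q/b = 9.08/6.18 = 1.47 m²/s; V₁ = q/y₁ = 4.62 m/s. Fr₁ = V₁/√(g·y₁) = 2.62.
Sequent-depth ratio: y₂/y₁ = ½[√(1 + 8Fr₁²) − 1] = ½[√55.74 − 1] = 3.23.
y₂ = 3.23 × 0.318 = 1.03 m.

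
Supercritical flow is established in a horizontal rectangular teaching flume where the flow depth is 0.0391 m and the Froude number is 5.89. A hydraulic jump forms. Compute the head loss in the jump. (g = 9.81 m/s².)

ΔE = 0.400 m

Fr₁ = 5.89 (given).
Bélanger equation: y₂/y₁ = ½[√(1 + 8Fr₁²) − 1] = ½[√278.5 − 1] = 7.84.
y₂ = 7.84 × 0.0391 = 0.307 m.
V₁ = Fr₁·√(g·y₁) = 5.89×√(9.81×0.0391) = 3.65 m/s; q = V₁·y₁ = 0.143 m²/s. V₂ = q/y₂ = 0.143/0.307 = 0.465 m/s. E₁ = y₁ + V₁²/2g = 0.717 m; E₂ = y₂ + V₂²/2g = 0.318 m. ΔE = E₁ − E₂ = 0.400 m.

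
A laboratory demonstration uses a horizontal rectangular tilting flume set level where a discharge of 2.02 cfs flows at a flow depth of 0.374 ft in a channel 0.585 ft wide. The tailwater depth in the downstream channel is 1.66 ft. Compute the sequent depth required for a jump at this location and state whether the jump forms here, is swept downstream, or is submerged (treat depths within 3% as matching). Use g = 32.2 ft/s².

y₂ = 1.23 ft; the jump is submerged

q = Q/b = 2.02/0.585 = 3.45 ft²/s; V₁ = q/y₁ = 9.23 ft/s. Fr₁ = V₁/√(g·y₁) = 2.66.
Sequent-depth ratio: y₂/y₁ = ½[√(1 + 8Fr₁²) − 1] = ½[√57.63 − 1] = 3.30.
y₂ = 3.30 × 0.374 = 1.23 ft.
Tailwater y_tw = 1.66 ft: y_tw > y₂, so the jump is submerged.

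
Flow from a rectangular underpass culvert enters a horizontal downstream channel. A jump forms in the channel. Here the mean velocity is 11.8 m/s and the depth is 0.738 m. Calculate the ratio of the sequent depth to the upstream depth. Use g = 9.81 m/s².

Fr₁ = V₁/√(g·y₁) = 11.8/√(9.81×0.738) = 4.39.
Sequent-depth ratio: y₂/y₁ = ½[√(1 + 8Fr₁²) − 1] = ½[√154.9 − 1] = 5.72.

y₂/y₁ = 5.72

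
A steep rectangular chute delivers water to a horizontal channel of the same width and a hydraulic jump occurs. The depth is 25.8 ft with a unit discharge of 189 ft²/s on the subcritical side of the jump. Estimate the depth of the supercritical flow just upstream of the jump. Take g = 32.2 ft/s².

V₂ = q/y₂ = 189/25.8 = 7.33 ft/s; Fr₂ = V₂/√(g·y₂) = 0.254.
Applying the sequent-depth relation in reverse, y₁/y₂ = ½[√(1 + 8Fr₂²) − 1] = ½[√1.517 − 1] = 0.116.
y₁ = 0.116 × 25.8 = 2.99 ft.

y₁ = 2.99 ft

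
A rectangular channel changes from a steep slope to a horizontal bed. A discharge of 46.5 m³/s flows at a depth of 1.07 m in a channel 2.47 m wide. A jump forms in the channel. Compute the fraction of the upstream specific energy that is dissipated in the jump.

q = Q/b = 46.5/2.47 = 18.8 m²/s; V₁ = q/y₁ = 17.6 m/s. Fr₁ = V₁/√(g·y₁) = 5.43.
Bélanger equation: y₂/y₁ = ½[√(1 + 8Fr₁²) − 1] = ½[√236.9 − 1] = 7.20.
y₂ = 7.20 × 1.07 = 7.70 m.
E₁ = y₁ + V₁²/2g = 16.8 m. ΔE = (y₂ − y₁)³/(4y₁y₂) = 8.84 m. ΔE/E₁ = 8.84/16.8 = 0.525.

ΔE/E₁ = 0.525 (52.5%)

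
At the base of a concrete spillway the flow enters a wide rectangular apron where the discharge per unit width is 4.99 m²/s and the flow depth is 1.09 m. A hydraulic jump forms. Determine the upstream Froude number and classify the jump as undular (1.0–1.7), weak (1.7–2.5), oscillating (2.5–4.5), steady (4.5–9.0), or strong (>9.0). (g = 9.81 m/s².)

V₁ = q/y₁ = 4.99/1.09 = 4.58 m/s. Fr₁ = V₁/√(g·y₁) = 4.58/√(9.81×1.09) = 1.40.
Fr₁ = 1.40 lies in the undular range.

Fr₁ = 1.40; undular jump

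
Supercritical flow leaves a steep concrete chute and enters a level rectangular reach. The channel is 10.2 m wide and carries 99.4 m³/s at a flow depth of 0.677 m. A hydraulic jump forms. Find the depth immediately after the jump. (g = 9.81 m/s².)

q = Q/b = 99.4/10.2 = 9.75 m²/s; V₁ = q/y₁ = 14.4 m/s. Fr₁ = V₁/√(g·y₁) = 5.59.
Bélanger equation: y₂/y₁ = ½[√(1 + 8Fr₁²) − 1] = ½[√250.6 − 1] = 7.42.
y₂ = 7.42 × 0.677 = 5.02 m.

y₂ = 5.02 m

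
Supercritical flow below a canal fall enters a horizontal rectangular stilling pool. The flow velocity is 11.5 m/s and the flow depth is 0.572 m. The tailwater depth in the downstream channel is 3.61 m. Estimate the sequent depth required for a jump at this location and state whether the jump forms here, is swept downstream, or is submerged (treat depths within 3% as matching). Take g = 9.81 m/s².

Fr₁ = V₁/√(g·y₁) = 11.5/√(9.81×0.572) = 4.85.
Sequent-depth ratio: y₂/y₁ = ½[√(1 + 8Fr₁²) − 1] = ½[√189.5 − 1] = 6.38.
y₂ = 6.38 × 0.572 = 3.65 m.
Tailwater y_tw = 3.61 m: y_tw ≈ y₂, so the jump forms here.

y₂ = 3.65 m; the jump forms here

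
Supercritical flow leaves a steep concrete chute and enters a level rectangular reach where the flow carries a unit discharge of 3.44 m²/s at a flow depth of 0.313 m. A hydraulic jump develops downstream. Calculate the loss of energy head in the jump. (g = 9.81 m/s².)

ΔE = 3.76 m

V₁ = q/y₁ = 3.44/0.313 = 11.0 m/s. Fr₁ = V₁/√(g·y₁) = 11.0/√(9.81×0.313) = 6.27.
Bélanger equation: y₂/y₁ = ½[√(1 + 8Fr₁²) − 1] = ½[√315.7 − 1] = 8.38.
y₂ = 8.38 × 0.313 = 2.62 m.
V₂ = q/y₂ = 3.44/2.62 = 1.31 m/s. E₁ = y₁ + V₁²/2g = 6.47 m; E₂ = y₂ + V₂²/2g = 2.71 m. ΔE = E₁ − E₂ = 3.76 m.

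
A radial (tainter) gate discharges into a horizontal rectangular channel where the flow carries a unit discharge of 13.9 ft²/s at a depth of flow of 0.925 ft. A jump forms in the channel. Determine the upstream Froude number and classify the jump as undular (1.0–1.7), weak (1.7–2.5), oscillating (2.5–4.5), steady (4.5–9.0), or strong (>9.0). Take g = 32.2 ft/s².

Fr₁ = 2.75; oscillating jump

V₁ = q/y₁ = 13.9/0.925 = 15.0 ft/s. Fr₁ = V₁/√(g·y₁) = 15.0/√(32.2×0.925) = 2.75.
Fr₁ = 2.75 lies in the oscillating range.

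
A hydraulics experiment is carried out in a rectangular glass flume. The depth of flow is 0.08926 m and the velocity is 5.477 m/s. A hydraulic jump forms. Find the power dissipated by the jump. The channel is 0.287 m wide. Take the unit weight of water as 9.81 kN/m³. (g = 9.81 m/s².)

Fr₁ = V₁/√(g·y₁) = 5.477/√(9.81×0.08926) = 5.853.
By Bélanger, y₂/y₁ = ½[√(1 + 8Fr₁²) − 1] = ½[√275.06 − 1] = 7.793.
y₂ = 7.793 × 0.08926 = 0.6956 m.
Head loss: ΔE = (y₂ − y₁)³/(4y₁y₂) = (0.6956 − 0.08926)³/(4×0.08926×0.6956) = 0.2229/0.2483 = 0.8974 m.
q = V₁·y₁ = 5.477 × 0.08926 = 0.4889 m²/s. Q = q·b = 0.4889 × 0.287 = 0.1403 m³/s. P = γ·Q·ΔE = 9.81 × 0.1403 × 0.8974 = 1.235 kW.

P = 1.235 kW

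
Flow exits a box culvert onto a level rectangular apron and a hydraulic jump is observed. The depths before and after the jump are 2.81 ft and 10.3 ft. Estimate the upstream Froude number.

For a rectangular channel the momentum equation gives q² = ½·g·y₁·y₂·(y₁ + y₂) = ½×32.2×2.81×10.3×13.1 = 6109.
q = √6109 = 78.2 ft²/s.
V₁ = q/y₁ = 27.8 ft/s; Fr₁ = V₁/√(g·y₁) = 2.92.

Fr₁ = 2.92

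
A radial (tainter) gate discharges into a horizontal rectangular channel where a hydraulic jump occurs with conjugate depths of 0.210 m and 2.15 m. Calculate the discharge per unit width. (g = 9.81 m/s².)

q = 2.29 m²/s

For a rectangular channel the momentum equation gives q² = ½·g·y₁·y₂·(y₁ + y₂) = ½×9.81×0.210×2.15×2.36 = 5.23.
q = √5.23 = 2.29 m²/s.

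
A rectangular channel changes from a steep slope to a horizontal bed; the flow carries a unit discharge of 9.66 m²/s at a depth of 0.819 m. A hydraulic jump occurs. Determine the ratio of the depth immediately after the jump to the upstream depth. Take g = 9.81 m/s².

y₂/y₁ = 5.41

V₁ = q/y₁ = 9.66/0.819 = 11.8 m/s. Fr₁ = V₁/√(g·y₁) = 11.8/√(9.81×0.819) = 4.16.
Bélanger equation: y₂/y₁ = ½[√(1 + 8Fr₁²) − 1] = ½[√139.5 − 1] = 5.41.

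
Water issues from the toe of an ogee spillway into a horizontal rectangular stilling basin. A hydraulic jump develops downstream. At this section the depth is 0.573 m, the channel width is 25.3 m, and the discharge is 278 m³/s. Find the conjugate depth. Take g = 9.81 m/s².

y₂ = 6.27 m

q = Q/b = 278/25.3 = 11.0 m²/s; V₁ = q/y₁ = 19.2 m/s. Fr₁ = V₁/√(g·y₁) = 8.09.
Sequent-depth ratio: y₂/y₁ = ½[√(1 + 8Fr₁²) − 1] = ½[√524.4 − 1] = 10.9.
y₂ = 10.9 × 0.573 = 6.27 m.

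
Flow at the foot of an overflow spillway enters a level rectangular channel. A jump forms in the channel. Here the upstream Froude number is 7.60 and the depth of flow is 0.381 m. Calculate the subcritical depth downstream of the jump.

y₂ = 3.91 m

Fr₁ = 7.60 (given).
From the momentum equation for a rectangular channel, y₂/y₁ = ½[√(1 + 8Fr₁²) − 1] = ½[√463.1 − 1] = 10.3.
y₂ = 10.3 × 0.381 = 3.91 m.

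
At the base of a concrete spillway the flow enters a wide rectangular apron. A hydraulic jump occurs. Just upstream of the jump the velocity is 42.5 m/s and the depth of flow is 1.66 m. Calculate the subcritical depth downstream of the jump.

Fr₁ = V₁/√(g·y₁) = 42.5/√(9.81×1.66) = 10.5.
Bélanger equation: y₂/y₁ = ½[√(1 + 8Fr₁²) − 1] = ½[√888.3 − 1] = 14.4.
y₂ = 14.4 × 1.66 = 23.9 m.

y₂ = 23.9 m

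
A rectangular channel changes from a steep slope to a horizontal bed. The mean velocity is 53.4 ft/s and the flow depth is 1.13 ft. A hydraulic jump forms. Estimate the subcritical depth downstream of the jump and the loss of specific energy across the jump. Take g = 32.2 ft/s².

Fr₁ = V₁/√(g·y₁) = 53.4/√(32.2×1.13) = 8.85.
From the momentum equation for a rectangular channel, y₂/y₁ = ½[√(1 + 8Fr₁²) − 1] = ½[√628.0 − 1] = 12.0.
y₂ = 12.0 × 1.13 = 13.6 ft.
q = V₁·y₁ = 53.4 × 1.13 = 60.3 ft²/s. V₂ = q/y₂ = 60.3/13.6 = 4.44 ft/s. E₁ = y₁ + V₁²/2g = 45.4 ft; E₂ = y₂ + V₂²/2g = 13.9 ft. ΔE = E₁ − E₂ = 31.5 ft.

y₂ = 13.6 ft; ΔE = 31.5 ft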